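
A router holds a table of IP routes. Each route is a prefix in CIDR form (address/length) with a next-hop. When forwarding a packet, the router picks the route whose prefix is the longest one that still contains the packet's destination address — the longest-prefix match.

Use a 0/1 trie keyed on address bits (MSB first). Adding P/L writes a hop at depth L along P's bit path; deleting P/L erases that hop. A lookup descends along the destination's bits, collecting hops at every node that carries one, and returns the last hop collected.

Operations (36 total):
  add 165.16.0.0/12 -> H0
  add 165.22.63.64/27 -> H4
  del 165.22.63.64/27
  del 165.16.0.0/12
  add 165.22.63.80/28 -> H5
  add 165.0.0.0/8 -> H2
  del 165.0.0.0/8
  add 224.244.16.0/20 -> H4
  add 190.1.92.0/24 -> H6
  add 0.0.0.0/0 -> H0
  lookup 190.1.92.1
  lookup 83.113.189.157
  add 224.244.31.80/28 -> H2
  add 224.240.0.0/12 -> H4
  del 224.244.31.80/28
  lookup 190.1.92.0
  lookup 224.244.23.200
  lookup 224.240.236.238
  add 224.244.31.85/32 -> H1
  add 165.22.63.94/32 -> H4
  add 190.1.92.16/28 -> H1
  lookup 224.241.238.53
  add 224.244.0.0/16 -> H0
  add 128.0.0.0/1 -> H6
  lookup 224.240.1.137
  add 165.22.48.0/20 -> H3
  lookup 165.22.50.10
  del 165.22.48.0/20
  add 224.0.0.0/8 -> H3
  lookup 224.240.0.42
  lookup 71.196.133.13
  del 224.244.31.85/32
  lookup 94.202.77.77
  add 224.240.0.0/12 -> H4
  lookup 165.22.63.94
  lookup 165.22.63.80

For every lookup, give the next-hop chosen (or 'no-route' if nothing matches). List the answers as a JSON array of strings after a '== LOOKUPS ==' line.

Trace:
  + 165.16.0.0/12 (H0) depth=12
  + 165.22.63.64/27 (H4) depth=27
  - 165.22.63.64/27 clear@27
  - 165.16.0.0/12 clear@12
  + 165.22.63.80/28 (H5) depth=28
  + 165.0.0.0/8 (H2) depth=8
  - 165.0.0.0/8 clear@8
  + 224.244.16.0/20 (H4) depth=20
  + 190.1.92.0/24 (H6) depth=24
  + 0.0.0.0/0 (H0) depth=0
  Q 190.1.92.1: descend 101111100000000101011100 ; hops seen [H0,H6] ; pick H6
  Q 83.113.189.157: descend ε ; hops seen [H0] ; pick H0
  + 224.244.31.80/28 (H2) depth=28
  + 224.240.0.0/12 (H4) depth=12
  - 224.244.31.80/28 clear@28
  Q 190.1.92.0: descend 101111100000000101011100 ; hops seen [H0,H6] ; pick H6
  Q 224.244.23.200: descend 11100000111101000001 ; hops seen [H0,H4,H4] ; pick H4
  Q 224.240.236.238: descend 1110000011110 ; hops seen [H0,H4] ; pick H4
  + 224.244.31.85/32 (H1) depth=32
  + 165.22.63.94/32 (H4) depth=32
  + 190.1.92.16/28 (H1) depth=28
  Q 224.241.238.53: descend 1110000011110 ; hops seen [H0,H4] ; pick H4
  + 224.244.0.0/16 (H0) depth=16
  + 128.0.0.0/1 (H6) depth=1
  Q 224.240.1.137: descend 1110000011110 ; hops seen [H0,H6,H4] ; pick H4
  + 165.22.48.0/20 (H3) depth=20
  Q 165.22.50.10: descend 10100101000101100011 ; hops seen [H0,H6,H3] ; pick H3
  - 165.22.48.0/20 clear@20
  + 224.0.0.0/8 (H3) depth=8
  Q 224.240.0.42: descend 1110000011110 ; hops seen [H0,H6,H3,H4] ; pick H4
  Q 71.196.133.13: descend ε ; hops seen [H0] ; pick H0
  - 224.244.31.85/32 clear@32
  Q 94.202.77.77: descend ε ; hops seen [H0] ; pick H0
  + 224.240.0.0/12 (H4) depth=12
  Q 165.22.63.94: descend 10100101000101100011111101011110 ; hops seen [H0,H6,H5,H4] ; pick H4
  Q 165.22.63.80: descend 1010010100010110001111110101 ; hops seen [H0,H6,H5] ; pick H5

== LOOKUPS ==
["H6","H0","H6","H4","H4","H4","H4","H3","H4","H0","H0","H4","H5"]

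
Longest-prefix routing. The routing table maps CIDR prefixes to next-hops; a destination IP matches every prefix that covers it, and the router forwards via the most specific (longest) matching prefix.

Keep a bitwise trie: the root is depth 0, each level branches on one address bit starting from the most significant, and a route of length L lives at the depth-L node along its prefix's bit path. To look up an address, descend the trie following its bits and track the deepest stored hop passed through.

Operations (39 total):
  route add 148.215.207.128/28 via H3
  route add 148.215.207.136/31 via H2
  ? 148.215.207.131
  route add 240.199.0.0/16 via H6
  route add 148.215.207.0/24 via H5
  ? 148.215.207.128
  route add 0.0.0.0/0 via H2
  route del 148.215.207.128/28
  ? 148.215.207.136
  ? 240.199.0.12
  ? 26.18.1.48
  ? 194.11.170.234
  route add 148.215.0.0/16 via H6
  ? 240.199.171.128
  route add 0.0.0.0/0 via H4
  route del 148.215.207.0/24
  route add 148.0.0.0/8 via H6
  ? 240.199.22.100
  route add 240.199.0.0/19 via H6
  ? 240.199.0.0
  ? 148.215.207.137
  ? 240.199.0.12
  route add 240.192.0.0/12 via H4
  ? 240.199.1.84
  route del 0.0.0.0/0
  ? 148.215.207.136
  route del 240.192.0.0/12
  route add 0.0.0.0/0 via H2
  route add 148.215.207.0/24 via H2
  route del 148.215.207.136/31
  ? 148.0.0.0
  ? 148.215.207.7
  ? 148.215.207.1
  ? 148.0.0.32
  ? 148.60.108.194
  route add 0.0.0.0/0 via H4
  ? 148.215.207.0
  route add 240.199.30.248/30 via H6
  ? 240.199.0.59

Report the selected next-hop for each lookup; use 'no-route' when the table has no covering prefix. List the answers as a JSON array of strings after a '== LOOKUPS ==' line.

Trace:
  add 148.215.207.128/28 -> H3 at depth 28
  add 148.215.207.136/31 -> H2 at depth 31
  lookup 148.215.207.131: bits 1001010011010111110011111000 walk d0:-→d1:-→d2:-→d3:-→d4:-→d5:-→d6:-→d7:-→d8:-→d9:-→d10:-→d11:-→d12:-→d13:-→d14:-→d15:-→d16:-→d17:-→d18:-→d19:-→d20:-→d21:-→d22:-→d23:-→d24:-→d25:-→d26:-→d27:-→d28:H3 -> H3
  add 240.199.0.0/16 -> H6 at depth 16
  add 148.215.207.0/24 -> H5 at depth 24
  lookup 148.215.207.128: bits 1001010011010111110011111000 walk d0:-→d1:-→d2:-→d3:-→d4:-→d5:-→d6:-→d7:-→d8:-→d9:-→d10:-→d11:-→d12:-→d13:-→d14:-→d15:-→d16:-→d17:-→d18:-→d19:-→d20:-→d21:-→d22:-→d23:-→d24:H5→d25:-→d26:-→d27:-→d28:H3 -> H3
  add 0.0.0.0/0 -> H2 at depth 0
  del 148.215.207.128/28 (clear depth 28)
  lookup 148.215.207.136: bits 1001010011010111110011111000100 walk d0:H2→d1:-→d2:-→d3:-→d4:-→d5:-→d6:-→d7:-→d8:-→d9:-→d10:-→d11:-→d12:-→d13:-→d14:-→d15:-→d16:-→d17:-→d18:-→d19:-→d20:-→d21:-→d22:-→d23:-→d24:H5→d25:-→d26:-→d27:-→d28:-→d29:-→d30:-→d31:H2 -> H2
  lookup 240.199.0.12: bits 1111000011000111 walk d0:H2→d1:-→d2:-→d3:-→d4:-→d5:-→d6:-→d7:-→d8:-→d9:-→d10:-→d11:-→d12:-→d13:-→d14:-→d15:-→d16:H6 -> H6
  lookup 26.18.1.48: bits ε walk d0:H2 -> H2
  lookup 194.11.170.234: bits 11 walk d0:H2→d1:-→d2:- -> H2
  add 148.215.0.0/16 -> H6 at depth 16
  lookup 240.199.171.128: bits 1111000011000111 walk d0:H2→d1:-→d2:-→d3:-→d4:-→d5:-→d6:-→d7:-→d8:-→d9:-→d10:-→d11:-→d12:-→d13:-→d14:-→d15:-→d16:H6 -> H6
  add 0.0.0.0/0 -> H4 at depth 0
  del 148.215.207.0/24 (clear depth 24)
  add 148.0.0.0/8 -> H6 at depth 8
  lookup 240.199.22.100: bits 1111000011000111 walk d0:H4→d1:-→d2:-→d3:-→d4:-→d5:-→d6:-→d7:-→d8:-→d9:-→d10:-→d11:-→d12:-→d13:-→d14:-→d15:-→d16:H6 -> H6
  add 240.199.0.0/19 -> H6 at depth 19
  lookup 240.199.0.0: bits 1111000011000111000 walk d0:H4→d1:-→d2:-→d3:-→d4:-→d5:-→d6:-→d7:-→d8:-→d9:-→d10:-→d11:-→d12:-→d13:-→d14:-→d15:-→d16:H6→d17:-→d18:-→d19:H6 -> H6
  lookup 148.215.207.137: bits 1001010011010111110011111000100 walk d0:H4→d1:-→d2:-→d3:-→d4:-→d5:-→d6:-→d7:-→d8:H6→d9:-→d10:-→d11:-→d12:-→d13:-→d14:-→d15:-→d16:H6→d17:-→d18:-→d19:-→d20:-→d21:-→d22:-→d23:-→d24:-→d25:-→d26:-→d27:-→d28:-→d29:-→d30:-→d31:H2 -> H2
  lookup 240.199.0.12: bits 1111000011000111000 walk d0:H4→d1:-→d2:-→d3:-→d4:-→d5:-→d6:-→d7:-→d8:-→d9:-→d10:-→d11:-→d12:-→d13:-→d14:-→d15:-→d16:H6→d17:-→d18:-→d19:H6 -> H6
  add 240.192.0.0/12 -> H4 at depth 12
  lookup 240.199.1.84: bits 1111000011000111000 walk d0:H4→d1:-→d2:-→d3:-→d4:-→d5:-→d6:-→d7:-→d8:-→d9:-→d10:-→d11:-→d12:H4→d13:-→d14:-→d15:-→d16:H6→d17:-→d18:-→d19:H6 -> H6
  del 0.0.0.0/0 (clear depth 0)
  lookup 148.215.207.136: bits 1001010011010111110011111000100 walk d0:-→d1:-→d2:-→d3:-→d4:-→d5:-→d6:-→d7:-→d8:H6→d9:-→d10:-→d11:-→d12:-→d13:-→d14:-→d15:-→d16:H6→d17:-→d18:-→d19:-→d20:-→d21:-→d22:-→d23:-→d24:-→d25:-→d26:-→d27:-→d28:-→d29:-→d30:-→d31:H2 -> H2
  del 240.192.0.0/12 (clear depth 12)
  add 0.0.0.0/0 -> H2 at depth 0
  add 148.215.207.0/24 -> H2 at depth 24
  del 148.215.207.136/31 (clear depth 31)
  lookup 148.0.0.0: bits 10010100 walk d0:H2→d1:-→d2:-→d3:-→d4:-→d5:-→d6:-→d7:-→d8:H6 -> H6
  lookup 148.215.207.7: bits 100101001101011111001111 walk d0:H2→d1:-→d2:-→d3:-→d4:-→d5:-→d6:-→d7:-→d8:H6→d9:-→d10:-→d11:-→d12:-→d13:-→d14:-→d15:-→d16:H6→d17:-→d18:-→d19:-→d20:-→d21:-→d22:-→d23:-→d24:H2 -> H2
  lookup 148.215.207.1: bits 100101001101011111001111 walk d0:H2→d1:-→d2:-→d3:-→d4:-→d5:-→d6:-→d7:-→d8:H6→d9:-→d10:-→d11:-→d12:-→d13:-→d14:-→d15:-→d16:H6→d17:-→d18:-→d19:-→d20:-→d21:-→d22:-→d23:-→d24:H2 -> H2
  lookup 148.0.0.32: bits 10010100 walk d0:H2→d1:-→d2:-→d3:-→d4:-→d5:-→d6:-→d7:-→d8:H6 -> H6
  lookup 148.60.108.194: bits 10010100 walk d0:H2→d1:-→d2:-→d3:-→d4:-→d5:-→d6:-→d7:-→d8:H6 -> H6
  add 0.0.0.0/0 -> H4 at depth 0
  lookup 148.215.207.0: bits 100101001101011111001111 walk d0:H4→d1:-→d2:-→d3:-→d4:-→d5:-→d6:-→d7:-→d8:H6→d9:-→d10:-→d11:-→d12:-→d13:-→d14:-→d15:-→d16:H6→d17:-→d18:-→d19:-→d20:-→d21:-→d22:-→d23:-→d24:H2 -> H2
  add 240.199.30.248/30 -> H6 at depth 30
  lookup 240.199.0.59: bits 1111000011000111000 walk d0:H4→d1:-→d2:-→d3:-→d4:-→d5:-→d6:-→d7:-→d8:-→d9:-→d10:-→d11:-→d12:-→d13:-→d14:-→d15:-→d16:H6→d17:-→d18:-→d19:H6 -> H6

== LOOKUPS ==
["H3","H3","H2","H6","H2","H2","H6","H6","H6","H2","H6","H6","H2","H6","H2","H2","H6","H6","H2","H6"]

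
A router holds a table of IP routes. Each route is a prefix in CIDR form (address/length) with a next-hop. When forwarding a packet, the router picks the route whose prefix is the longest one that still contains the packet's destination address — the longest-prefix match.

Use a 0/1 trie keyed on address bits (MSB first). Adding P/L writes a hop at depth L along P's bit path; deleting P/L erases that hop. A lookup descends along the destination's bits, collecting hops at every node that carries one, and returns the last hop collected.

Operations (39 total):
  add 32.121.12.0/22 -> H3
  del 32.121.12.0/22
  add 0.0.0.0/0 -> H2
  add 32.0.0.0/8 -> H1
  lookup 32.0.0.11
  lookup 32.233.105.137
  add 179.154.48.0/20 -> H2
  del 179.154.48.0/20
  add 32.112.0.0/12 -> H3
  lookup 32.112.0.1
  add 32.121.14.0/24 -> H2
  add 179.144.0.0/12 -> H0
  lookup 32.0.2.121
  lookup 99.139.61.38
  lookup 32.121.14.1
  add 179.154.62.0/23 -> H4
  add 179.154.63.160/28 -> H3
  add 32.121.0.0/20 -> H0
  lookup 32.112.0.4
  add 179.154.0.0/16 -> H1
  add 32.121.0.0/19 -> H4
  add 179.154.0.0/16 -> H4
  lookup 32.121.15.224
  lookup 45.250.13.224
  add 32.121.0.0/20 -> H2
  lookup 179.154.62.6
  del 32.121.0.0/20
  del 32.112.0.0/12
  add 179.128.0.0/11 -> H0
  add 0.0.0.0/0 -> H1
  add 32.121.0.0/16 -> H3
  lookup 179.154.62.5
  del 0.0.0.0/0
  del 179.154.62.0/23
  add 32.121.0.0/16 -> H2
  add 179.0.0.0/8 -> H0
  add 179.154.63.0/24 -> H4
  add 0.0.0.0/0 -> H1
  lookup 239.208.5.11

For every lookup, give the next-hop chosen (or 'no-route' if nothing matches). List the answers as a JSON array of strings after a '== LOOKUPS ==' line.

Apply in order:
  add 32.121.12.0/22 -> H3 at depth 22
  del 32.121.12.0/22 (clear depth 22)
  add 0.0.0.0/0 -> H2 at depth 0
  add 32.0.0.0/8 -> H1 at depth 8
  Q 32.0.0.11: descend 001000000 ; hops seen [H2,H1] ; pick H1
  Q 32.233.105.137: descend 00100000 ; hops seen [H2,H1] ; pick H1
  add 179.154.48.0/20 -> H2 at depth 20
  del 179.154.48.0/20 (clear depth 20)
  add 32.112.0.0/12 -> H3 at depth 12
  Q 32.112.0.1: descend 001000000111 ; hops seen [H2,H1,H3] ; pick H3
  add 32.121.14.0/24 -> H2 at depth 24
  add 179.144.0.0/12 -> H0 at depth 12
  Q 32.0.2.121: descend 001000000 ; hops seen [H2,H1] ; pick H1
  Q 99.139.61.38: descend 0 ; hops seen [H2] ; pick H2
  Q 32.121.14.1: descend 001000000111100100001110 ; hops seen [H2,H1,H3,H2] ; pick H2
  add 179.154.62.0/23 -> H4 at depth 23
  add 179.154.63.160/28 -> H3 at depth 28
  add 32.121.0.0/20 -> H0 at depth 20
  Q 32.112.0.4: descend 001000000111 ; hops seen [H2,H1,H3] ; pick H3
  add 179.154.0.0/16 -> H1 at depth 16
  add 32.121.0.0/19 -> H4 at depth 19
  add 179.154.0.0/16 -> H4 at depth 16
  Q 32.121.15.224: descend 00100000011110010000111 ; hops seen [H2,H1,H3,H4,H0] ; pick H0
  Q 45.250.13.224: descend 0010 ; hops seen [H2] ; pick H2
  add 32.121.0.0/20 -> H2 at depth 20
  Q 179.154.62.6: descend 10110011100110100011111 ; hops seen [H2,H0,H4,H4] ; pick H4
  del 32.121.0.0/20 (clear depth 20)
  del 32.112.0.0/12 (clear depth 12)
  add 179.128.0.0/11 -> H0 at depth 11
  add 0.0.0.0/0 -> H1 at depth 0
  add 32.121.0.0/16 -> H3 at depth 16
  Q 179.154.62.5: descend 10110011100110100011111 ; hops seen [H1,H0,H0,H4,H4] ; pick H4
  del 0.0.0.0/0 (clear depth 0)
  del 179.154.62.0/23 (clear depth 23)
  add 32.121.0.0/16 -> H2 at depth 16
  add 179.0.0.0/8 -> H0 at depth 8
  add 179.154.63.0/24 -> H4 at depth 24
  add 0.0.0.0/0 -> H1 at depth 0
  Q 239.208.5.11: descend 1 ; hops seen [H1] ; pick H1

== LOOKUPS ==
["H1","H1","H3","H1","H2","H2","H3","H0","H2","H4","H4","H1"]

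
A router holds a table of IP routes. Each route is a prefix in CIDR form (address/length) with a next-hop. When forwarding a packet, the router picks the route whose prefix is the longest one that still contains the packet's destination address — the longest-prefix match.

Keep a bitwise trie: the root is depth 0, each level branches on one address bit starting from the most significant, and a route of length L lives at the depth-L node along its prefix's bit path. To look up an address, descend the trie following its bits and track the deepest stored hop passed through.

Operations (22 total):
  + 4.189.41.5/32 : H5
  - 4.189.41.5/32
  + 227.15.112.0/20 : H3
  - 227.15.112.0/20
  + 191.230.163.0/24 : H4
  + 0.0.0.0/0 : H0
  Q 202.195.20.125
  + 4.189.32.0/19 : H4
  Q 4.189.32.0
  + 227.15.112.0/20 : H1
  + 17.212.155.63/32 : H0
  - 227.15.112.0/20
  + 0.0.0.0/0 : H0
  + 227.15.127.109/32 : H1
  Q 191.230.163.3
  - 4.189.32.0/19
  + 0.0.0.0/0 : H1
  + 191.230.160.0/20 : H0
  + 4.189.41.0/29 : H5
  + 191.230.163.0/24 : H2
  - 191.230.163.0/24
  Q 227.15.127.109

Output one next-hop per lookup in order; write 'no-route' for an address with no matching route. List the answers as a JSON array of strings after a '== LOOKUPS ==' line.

Trace:
  add 4.189.41.5/32 -> H5 at depth 32
  - 4.189.41.5/32 clear@32
  add 227.15.112.0/20 -> H3 at depth 20
  - 227.15.112.0/20 clear@20
  add 191.230.163.0/24 -> H4 at depth 24
  add 0.0.0.0/0 -> H0 at depth 0
  ? 202.195.20.125  path d0:H0→d1:-→d2:-  best=H0
  add 4.189.32.0/19 -> H4 at depth 19
  ? 4.189.32.0  path d0:H0→d1:-→d2:-→d3:-→d4:-→d5:-→d6:-→d7:-→d8:-→d9:-→d10:-→d11:-→d12:-→d13:-→d14:-→d15:-→d16:-→d17:-→d18:-→d19:H4→d20:-  best=H4
  add 227.15.112.0/20 -> H1 at depth 20
  add 17.212.155.63/32 -> H0 at depth 32
  - 227.15.112.0/20 clear@20
  add 0.0.0.0/0 -> H0 at depth 0
  add 227.15.127.109/32 -> H1 at depth 32
  ? 191.230.163.3  path d0:H0→d1:-→d2:-→d3:-→d4:-→d5:-→d6:-→d7:-→d8:-→d9:-→d10:-→d11:-→d12:-→d13:-→d14:-→d15:-→d16:-→d17:-→d18:-→d19:-→d20:-→d21:-→d22:-→d23:-→d24:H4  best=H4
  - 4.189.32.0/19 clear@19
  add 0.0.0.0/0 -> H1 at depth 0
  add 191.230.160.0/20 -> H0 at depth 20
  add 4.189.41.0/29 -> H5 at depth 29
  add 191.230.163.0/24 -> H2 at depth 24
  - 191.230.163.0/24 clear@24
  ? 227.15.127.109  path d0:H1→d1:-→d2:-→d3:-→d4:-→d5:-→d6:-→d7:-→d8:-→d9:-→d10:-→d11:-→d12:-→d13:-→d14:-→d15:-→d16:-→d17:-→d18:-→d19:-→d20:-→d21:-→d22:-→d23:-→d24:-→d25:-→d26:-→d27:-→d28:-→d29:-→d30:-→d31:-→d32:H1  best=H1

== LOOKUPS ==
["H0","H4","H4","H1"]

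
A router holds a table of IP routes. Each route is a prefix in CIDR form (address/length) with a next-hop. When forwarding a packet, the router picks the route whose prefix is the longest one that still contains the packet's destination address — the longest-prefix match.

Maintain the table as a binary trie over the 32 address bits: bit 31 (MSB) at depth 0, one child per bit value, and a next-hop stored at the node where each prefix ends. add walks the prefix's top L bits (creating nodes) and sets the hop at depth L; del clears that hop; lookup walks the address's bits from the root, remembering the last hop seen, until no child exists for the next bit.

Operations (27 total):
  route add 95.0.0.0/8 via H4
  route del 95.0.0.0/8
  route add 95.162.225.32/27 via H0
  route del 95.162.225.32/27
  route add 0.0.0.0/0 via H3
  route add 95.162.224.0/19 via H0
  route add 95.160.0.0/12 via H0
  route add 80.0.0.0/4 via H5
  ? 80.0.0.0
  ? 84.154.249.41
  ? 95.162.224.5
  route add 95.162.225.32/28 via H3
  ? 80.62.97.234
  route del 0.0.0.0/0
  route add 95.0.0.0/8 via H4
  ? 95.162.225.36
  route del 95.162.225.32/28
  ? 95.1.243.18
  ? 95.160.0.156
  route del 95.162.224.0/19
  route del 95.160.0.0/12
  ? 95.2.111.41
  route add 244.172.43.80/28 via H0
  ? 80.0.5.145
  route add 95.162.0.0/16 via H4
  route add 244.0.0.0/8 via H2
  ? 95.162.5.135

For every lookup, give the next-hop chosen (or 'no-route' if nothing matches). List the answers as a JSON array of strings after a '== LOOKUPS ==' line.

Trace:
  add 95.0.0.0/8 -> H4 at depth 8
  del 95.0.0.0/8 (clear depth 8)
  add 95.162.225.32/27 -> H0 at depth 27
  del 95.162.225.32/27 (clear depth 27)
  add 0.0.0.0/0 -> H3 at depth 0
  add 95.162.224.0/19 -> H0 at depth 19
  add 95.160.0.0/12 -> H0 at depth 12
  add 80.0.0.0/4 -> H5 at depth 4
  ? 80.0.0.0  path d0:H3→d1:-→d2:-→d3:-→d4:H5  best=H5
  ? 84.154.249.41  path d0:H3→d1:-→d2:-→d3:-→d4:H5  best=H5
  ? 95.162.224.5  path d0:H3→d1:-→d2:-→d3:-→d4:H5→d5:-→d6:-→d7:-→d8:-→d9:-→d10:-→d11:-→d12:H0→d13:-→d14:-→d15:-→d16:-→d17:-→d18:-→d19:H0→d20:-→d21:-→d22:-→d23:-  best=H0
  add 95.162.225.32/28 -> H3 at depth 28
  ? 80.62.97.234  path d0:H3→d1:-→d2:-→d3:-→d4:H5  best=H5
  del 0.0.0.0/0 (clear depth 0)
  add 95.0.0.0/8 -> H4 at depth 8
  ? 95.162.225.36  path d0:-→d1:-→d2:-→d3:-→d4:H5→d5:-→d6:-→d7:-→d8:H4→d9:-→d10:-→d11:-→d12:H0→d13:-→d14:-→d15:-→d16:-→d17:-→d18:-→d19:H0→d20:-→d21:-→d22:-→d23:-→d24:-→d25:-→d26:-→d27:-→d28:H3  best=H3
  del 95.162.225.32/28 (clear depth 28)
  ? 95.1.243.18  path d0:-→d1:-→d2:-→d3:-→d4:H5→d5:-→d6:-→d7:-→d8:H4  best=H4
  ? 95.160.0.156  path d0:-→d1:-→d2:-→d3:-→d4:H5→d5:-→d6:-→d7:-→d8:H4→d9:-→d10:-→d11:-→d12:H0→d13:-→d14:-  best=H0
  del 95.162.224.0/19 (clear depth 19)
  del 95.160.0.0/12 (clear depth 12)
  ? 95.2.111.41  path d0:-→d1:-→d2:-→d3:-→d4:H5→d5:-→d6:-→d7:-→d8:H4  best=H4
  add 244.172.43.80/28 -> H0 at depth 28
  ? 80.0.5.145  path d0:-→d1:-→d2:-→d3:-→d4:H5  best=H5
  add 95.162.0.0/16 -> H4 at depth 16
  add 244.0.0.0/8 -> H2 at depth 8
  ? 95.162.5.135  path d0:-→d1:-→d2:-→d3:-→d4:H5→d5:-→d6:-→d7:-→d8:H4→d9:-→d10:-→d11:-→d12:-→d13:-→d14:-→d15:-→d16:H4  best=H4

== LOOKUPS ==
["H5","H5","H0","H5","H3","H4","H0","H4","H5","H4"]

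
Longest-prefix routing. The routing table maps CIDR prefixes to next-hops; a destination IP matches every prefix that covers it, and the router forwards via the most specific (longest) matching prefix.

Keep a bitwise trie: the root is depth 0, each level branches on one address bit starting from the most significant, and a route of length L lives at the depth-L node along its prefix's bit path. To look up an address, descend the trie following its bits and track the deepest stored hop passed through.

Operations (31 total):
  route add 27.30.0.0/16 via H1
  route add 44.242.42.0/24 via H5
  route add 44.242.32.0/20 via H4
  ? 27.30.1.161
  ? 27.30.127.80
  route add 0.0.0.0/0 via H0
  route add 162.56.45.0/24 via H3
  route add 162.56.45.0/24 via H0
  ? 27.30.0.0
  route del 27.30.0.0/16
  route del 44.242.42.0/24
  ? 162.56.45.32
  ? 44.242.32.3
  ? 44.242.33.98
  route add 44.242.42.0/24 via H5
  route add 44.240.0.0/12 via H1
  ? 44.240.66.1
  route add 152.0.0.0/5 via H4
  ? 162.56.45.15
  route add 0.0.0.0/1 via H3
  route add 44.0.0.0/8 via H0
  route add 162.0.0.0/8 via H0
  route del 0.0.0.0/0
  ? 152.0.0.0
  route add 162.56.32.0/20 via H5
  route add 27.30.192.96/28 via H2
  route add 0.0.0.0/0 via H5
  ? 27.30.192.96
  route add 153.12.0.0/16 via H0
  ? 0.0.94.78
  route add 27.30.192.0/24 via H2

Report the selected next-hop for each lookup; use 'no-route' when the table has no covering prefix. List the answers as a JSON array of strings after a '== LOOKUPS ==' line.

Process each operation:
  add 27.30.0.0/16 -> H1 at depth 16
  add 44.242.42.0/24 -> H5 at depth 24
  add 44.242.32.0/20 -> H4 at depth 20
  lookup 27.30.1.161: bits 0001101100011110 walk d0:-→d1:-→d2:-→d3:-→d4:-→d5:-→d6:-→d7:-→d8:-→d9:-→d10:-→d11:-→d12:-→d13:-→d14:-→d15:-→d16:H1 -> H1
  lookup 27.30.127.80: bits 0001101100011110 walk d0:-→d1:-→d2:-→d3:-→d4:-→d5:-→d6:-→d7:-→d8:-→d9:-→d10:-→d11:-→d12:-→d13:-→d14:-→d15:-→d16:H1 -> H1
  add 0.0.0.0/0 -> H0 at depth 0
  add 162.56.45.0/24 -> H3 at depth 24
  add 162.56.45.0/24 -> H0 at depth 24
  lookup 27.30.0.0: bits 0001101100011110 walk d0:H0→d1:-→d2:-→d3:-→d4:-→d5:-→d6:-→d7:-→d8:-→d9:-→d10:-→d11:-→d12:-→d13:-→d14:-→d15:-→d16:H1 -> H1
  del 27.30.0.0/16 (clear depth 16)
  del 44.242.42.0/24 (clear depth 24)
  lookup 162.56.45.32: bits 101000100011100000101101 walk d0:H0→d1:-→d2:-→d3:-→d4:-→d5:-→d6:-→d7:-→d8:-→d9:-→d10:-→d11:-→d12:-→d13:-→d14:-→d15:-→d16:-→d17:-→d18:-→d19:-→d20:-→d21:-→d22:-→d23:-→d24:H0 -> H0
  lookup 44.242.32.3: bits 00101100111100100010 walk d0:H0→d1:-→d2:-→d3:-→d4:-→d5:-→d6:-→d7:-→d8:-→d9:-→d10:-→d11:-→d12:-→d13:-→d14:-→d15:-→d16:-→d17:-→d18:-→d19:-→d20:H4 -> H4
  lookup 44.242.33.98: bits 00101100111100100010 walk d0:H0→d1:-→d2:-→d3:-→d4:-→d5:-→d6:-→d7:-→d8:-→d9:-→d10:-→d11:-→d12:-→d13:-→d14:-→d15:-→d16:-→d17:-→d18:-→d19:-→d20:H4 -> H4
  add 44.242.42.0/24 -> H5 at depth 24
  add 44.240.0.0/12 -> H1 at depth 12
  lookup 44.240.66.1: bits 00101100111100 walk d0:H0→d1:-→d2:-→d3:-→d4:-→d5:-→d6:-→d7:-→d8:-→d9:-→d10:-→d11:-→d12:H1→d13:-→d14:- -> H1
  add 152.0.0.0/5 -> H4 at depth 5
  lookup 162.56.45.15: bits 101000100011100000101101 walk d0:H0→d1:-→d2:-→d3:-→d4:-→d5:-→d6:-→d7:-→d8:-→d9:-→d10:-→d11:-→d12:-→d13:-→d14:-→d15:-→d16:-→d17:-→d18:-→d19:-→d20:-→d21:-→d22:-→d23:-→d24:H0 -> H0
  add 0.0.0.0/1 -> H3 at depth 1
  add 44.0.0.0/8 -> H0 at depth 8
  add 162.0.0.0/8 -> H0 at depth 8
  del 0.0.0.0/0 (clear depth 0)
  lookup 152.0.0.0: bits 10011 walk d0:-→d1:-→d2:-→d3:-→d4:-→d5:H4 -> H4
  add 162.56.32.0/20 -> H5 at depth 20
  add 27.30.192.96/28 -> H2 at depth 28
  add 0.0.0.0/0 -> H5 at depth 0
  lookup 27.30.192.96: bits 0001101100011110110000000110 walk d0:H5→d1:H3→d2:-→d3:-→d4:-→d5:-→d6:-→d7:-→d8:-→d9:-→d10:-→d11:-→d12:-→d13:-→d14:-→d15:-→d16:-→d17:-→d18:-→d19:-→d20:-→d21:-→d22:-→d23:-→d24:-→d25:-→d26:-→d27:-→d28:H2 -> H2
  add 153.12.0.0/16 -> H0 at depth 16
  lookup 0.0.94.78: bits 000 walk d0:H5→d1:H3→d2:-→d3:- -> H3
  add 27.30.192.0/24 -> H2 at depth 24

== LOOKUPS ==
["H1","H1","H1","H0","H4","H4","H1","H0","H4","H2","H3"]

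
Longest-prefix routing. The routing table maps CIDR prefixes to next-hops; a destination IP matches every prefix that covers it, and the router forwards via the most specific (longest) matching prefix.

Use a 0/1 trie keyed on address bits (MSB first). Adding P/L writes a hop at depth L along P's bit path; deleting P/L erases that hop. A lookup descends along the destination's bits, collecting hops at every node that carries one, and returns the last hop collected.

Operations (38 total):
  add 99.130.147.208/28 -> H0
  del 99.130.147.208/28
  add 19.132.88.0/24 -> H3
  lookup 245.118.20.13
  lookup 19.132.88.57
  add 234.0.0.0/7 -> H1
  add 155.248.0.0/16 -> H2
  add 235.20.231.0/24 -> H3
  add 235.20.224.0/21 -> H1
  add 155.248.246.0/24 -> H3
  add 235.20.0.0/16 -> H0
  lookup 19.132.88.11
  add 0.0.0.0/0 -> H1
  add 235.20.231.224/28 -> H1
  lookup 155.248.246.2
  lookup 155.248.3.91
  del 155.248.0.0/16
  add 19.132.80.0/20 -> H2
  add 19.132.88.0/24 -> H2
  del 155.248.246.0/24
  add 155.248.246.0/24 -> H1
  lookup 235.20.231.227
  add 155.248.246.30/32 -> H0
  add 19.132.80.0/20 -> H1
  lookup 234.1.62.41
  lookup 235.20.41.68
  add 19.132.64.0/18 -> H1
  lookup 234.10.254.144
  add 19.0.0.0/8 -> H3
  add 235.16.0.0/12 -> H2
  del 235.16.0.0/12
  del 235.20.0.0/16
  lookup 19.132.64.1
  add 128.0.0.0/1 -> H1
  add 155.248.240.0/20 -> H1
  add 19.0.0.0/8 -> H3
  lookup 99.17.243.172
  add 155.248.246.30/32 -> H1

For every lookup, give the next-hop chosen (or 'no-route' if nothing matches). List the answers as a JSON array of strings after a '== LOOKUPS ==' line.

Apply in order:
  + 99.130.147.208/28 (H0) depth=28
  - 99.130.147.208/28 clear@28
  + 19.132.88.0/24 (H3) depth=24
  lookup 245.118.20.13: bits ε walk d0:- -> no-route
  lookup 19.132.88.57: bits 000100111000010001011000 walk d0:-→d1:-→d2:-→d3:-→d4:-→d5:-→d6:-→d7:-→d8:-→d9:-→d10:-→d11:-→d12:-→d13:-→d14:-→d15:-→d16:-→d17:-→d18:-→d19:-→d20:-→d21:-→d22:-→d23:-→d24:H3 -> H3
  + 234.0.0.0/7 (H1) depth=7
  + 155.248.0.0/16 (H2) depth=16
  + 235.20.231.0/24 (H3) depth=24
  + 235.20.224.0/21 (H1) depth=21
  + 155.248.246.0/24 (H3) depth=24
  + 235.20.0.0/16 (H0) depth=16
  lookup 19.132.88.11: bits 000100111000010001011000 walk d0:-→d1:-→d2:-→d3:-→d4:-→d5:-→d6:-→d7:-→d8:-→d9:-→d10:-→d11:-→d12:-→d13:-→d14:-→d15:-→d16:-→d17:-→d18:-→d19:-→d20:-→d21:-→d22:-→d23:-→d24:H3 -> H3
  + 0.0.0.0/0 (H1) depth=0
  + 235.20.231.224/28 (H1) depth=28
  lookup 155.248.246.2: bits 100110111111100011110110 walk d0:H1→d1:-→d2:-→d3:-→d4:-→d5:-→d6:-→d7:-→d8:-→d9:-→d10:-→d11:-→d12:-→d13:-→d14:-→d15:-→d16:H2→d17:-→d18:-→d19:-→d20:-→d21:-→d22:-→d23:-→d24:H3 -> H3
  lookup 155.248.3.91: bits 1001101111111000 walk d0:H1→d1:-→d2:-→d3:-→d4:-→d5:-→d6:-→d7:-→d8:-→d9:-→d10:-→d11:-→d12:-→d13:-→d14:-→d15:-→d16:H2 -> H2
  - 155.248.0.0/16 clear@16
  + 19.132.80.0/20 (H2) depth=20
  + 19.132.88.0/24 (H2) depth=24
  - 155.248.246.0/24 clear@24
  + 155.248.246.0/24 (H1) depth=24
  lookup 235.20.231.227: bits 1110101100010100111001111110 walk d0:H1→d1:-→d2:-→d3:-→d4:-→d5:-→d6:-→d7:H1→d8:-→d9:-→d10:-→d11:-→d12:-→d13:-→d14:-→d15:-→d16:H0→d17:-→d18:-→d19:-→d20:-→d21:H1→d22:-→d23:-→d24:H3→d25:-→d26:-→d27:-→d28:H1 -> H1
  + 155.248.246.30/32 (H0) depth=32
  + 19.132.80.0/20 (H1) depth=20
  lookup 234.1.62.41: bits 1110101 walk d0:H1→d1:-→d2:-→d3:-→d4:-→d5:-→d6:-→d7:H1 -> H1
  lookup 235.20.41.68: bits 1110101100010100 walk d0:H1→d1:-→d2:-→d3:-→d4:-→d5:-→d6:-→d7:H1→d8:-→d9:-→d10:-→d11:-→d12:-→d13:-→d14:-→d15:-→d16:H0 -> H0
  + 19.132.64.0/18 (H1) depth=18
  lookup 234.10.254.144: bits 1110101 walk d0:H1→d1:-→d2:-→d3:-→d4:-→d5:-→d6:-→d7:H1 -> H1
  + 19.0.0.0/8 (H3) depth=8
  + 235.16.0.0/12 (H2) depth=12
  - 235.16.0.0/12 clear@12
  - 235.20.0.0/16 clear@16
  lookup 19.132.64.1: bits 0001001110000100010 walk d0:H1→d1:-→d2:-→d3:-→d4:-→d5:-→d6:-→d7:-→d8:H3→d9:-→d10:-→d11:-→d12:-→d13:-→d14:-→d15:-→d16:-→d17:-→d18:H1→d19:- -> H1
  + 128.0.0.0/1 (H1) depth=1
  + 155.248.240.0/20 (H1) depth=20
  + 19.0.0.0/8 (H3) depth=8
  lookup 99.17.243.172: bits 01100011 walk d0:H1→d1:-→d2:-→d3:-→d4:-→d5:-→d6:-→d7:-→d8:- -> H1
  + 155.248.246.30/32 (H1) depth=32

== LOOKUPS ==
["no-route","H3","H3","H3","H2","H1","H1","H0","H1","H1","H1"]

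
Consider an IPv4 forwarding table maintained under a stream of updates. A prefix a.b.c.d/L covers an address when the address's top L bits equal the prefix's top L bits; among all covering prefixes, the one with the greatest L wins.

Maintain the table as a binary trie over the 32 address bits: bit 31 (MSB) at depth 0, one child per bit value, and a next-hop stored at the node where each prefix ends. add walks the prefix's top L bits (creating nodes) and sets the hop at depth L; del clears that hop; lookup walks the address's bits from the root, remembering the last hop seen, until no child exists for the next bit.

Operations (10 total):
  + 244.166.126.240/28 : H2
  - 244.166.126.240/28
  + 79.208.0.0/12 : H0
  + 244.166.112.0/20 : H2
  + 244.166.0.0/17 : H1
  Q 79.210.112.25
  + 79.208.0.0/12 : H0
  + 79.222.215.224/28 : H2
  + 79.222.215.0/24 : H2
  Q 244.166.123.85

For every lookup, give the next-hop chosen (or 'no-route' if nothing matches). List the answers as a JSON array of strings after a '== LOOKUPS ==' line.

Apply in order:
  add 244.166.126.240/28 -> H2 at depth 28
  - 244.166.126.240/28 clear@28
  add 79.208.0.0/12 -> H0 at depth 12
  add 244.166.112.0/20 -> H2 at depth 20
  add 244.166.0.0/17 -> H1 at depth 17
  lookup 79.210.112.25: bits 010011111101 walk d0:-→d1:-→d2:-→d3:-→d4:-→d5:-→d6:-→d7:-→d8:-→d9:-→d10:-→d11:-→d12:H0 -> H0
  add 79.208.0.0/12 -> H0 at depth 12
  add 79.222.215.224/28 -> H2 at depth 28
  add 79.222.215.0/24 -> H2 at depth 24
  lookup 244.166.123.85: bits 111101001010011001111 walk d0:-→d1:-→d2:-→d3:-→d4:-→d5:-→d6:-→d7:-→d8:-→d9:-→d10:-→d11:-→d12:-→d13:-→d14:-→d15:-→d16:-→d17:H1→d18:-→d19:-→d20:H2→d21:- -> H2

== LOOKUPS ==
["H0","H2"]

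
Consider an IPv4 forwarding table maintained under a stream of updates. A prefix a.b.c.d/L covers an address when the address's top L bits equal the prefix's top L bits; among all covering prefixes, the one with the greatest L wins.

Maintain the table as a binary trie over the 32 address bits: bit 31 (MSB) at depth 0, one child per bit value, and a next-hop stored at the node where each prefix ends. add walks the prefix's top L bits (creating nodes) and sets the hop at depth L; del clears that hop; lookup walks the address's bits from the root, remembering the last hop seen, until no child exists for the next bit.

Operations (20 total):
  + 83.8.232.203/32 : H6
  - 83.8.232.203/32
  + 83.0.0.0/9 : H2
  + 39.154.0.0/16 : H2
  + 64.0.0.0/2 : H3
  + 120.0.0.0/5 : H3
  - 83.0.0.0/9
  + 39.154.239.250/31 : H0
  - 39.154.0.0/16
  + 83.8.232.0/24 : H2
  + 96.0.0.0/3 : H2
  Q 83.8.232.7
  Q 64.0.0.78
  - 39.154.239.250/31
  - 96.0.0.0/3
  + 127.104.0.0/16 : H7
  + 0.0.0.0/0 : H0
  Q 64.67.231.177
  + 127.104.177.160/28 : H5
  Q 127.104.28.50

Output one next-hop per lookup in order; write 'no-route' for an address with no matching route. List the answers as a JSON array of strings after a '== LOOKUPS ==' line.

Apply in order:
  + 83.8.232.203/32 (H6) depth=32
  - 83.8.232.203/32 clear@32
  + 83.0.0.0/9 (H2) depth=9
  + 39.154.0.0/16 (H2) depth=16
  + 64.0.0.0/2 (H3) depth=2
  + 120.0.0.0/5 (H3) depth=5
  - 83.0.0.0/9 clear@9
  + 39.154.239.250/31 (H0) depth=31
  - 39.154.0.0/16 clear@16
  + 83.8.232.0/24 (H2) depth=24
  + 96.0.0.0/3 (H2) depth=3
  lookup 83.8.232.7: bits 010100110000100011101000 walk d0:-→d1:-→d2:H3→d3:-→d4:-→d5:-→d6:-→d7:-→d8:-→d9:-→d10:-→d11:-→d12:-→d13:-→d14:-→d15:-→d16:-→d17:-→d18:-→d19:-→d20:-→d21:-→d22:-→d23:-→d24:H2 -> H2
  lookup 64.0.0.78: bits 010 walk d0:-→d1:-→d2:H3→d3:- -> H3
  - 39.154.239.250/31 clear@31
  - 96.0.0.0/3 clear@3
  + 127.104.0.0/16 (H7) depth=16
  + 0.0.0.0/0 (H0) depth=0
  lookup 64.67.231.177: bits 010 walk d0:H0→d1:-→d2:H3→d3:- -> H3
  + 127.104.177.160/28 (H5) depth=28
  lookup 127.104.28.50: bits 0111111101101000 walk d0:H0→d1:-→d2:H3→d3:-→d4:-→d5:H3→d6:-→d7:-→d8:-→d9:-→d10:-→d11:-→d12:-→d13:-→d14:-→d15:-→d16:H7 -> H7

== LOOKUPS ==
["H2","H3","H3","H7"]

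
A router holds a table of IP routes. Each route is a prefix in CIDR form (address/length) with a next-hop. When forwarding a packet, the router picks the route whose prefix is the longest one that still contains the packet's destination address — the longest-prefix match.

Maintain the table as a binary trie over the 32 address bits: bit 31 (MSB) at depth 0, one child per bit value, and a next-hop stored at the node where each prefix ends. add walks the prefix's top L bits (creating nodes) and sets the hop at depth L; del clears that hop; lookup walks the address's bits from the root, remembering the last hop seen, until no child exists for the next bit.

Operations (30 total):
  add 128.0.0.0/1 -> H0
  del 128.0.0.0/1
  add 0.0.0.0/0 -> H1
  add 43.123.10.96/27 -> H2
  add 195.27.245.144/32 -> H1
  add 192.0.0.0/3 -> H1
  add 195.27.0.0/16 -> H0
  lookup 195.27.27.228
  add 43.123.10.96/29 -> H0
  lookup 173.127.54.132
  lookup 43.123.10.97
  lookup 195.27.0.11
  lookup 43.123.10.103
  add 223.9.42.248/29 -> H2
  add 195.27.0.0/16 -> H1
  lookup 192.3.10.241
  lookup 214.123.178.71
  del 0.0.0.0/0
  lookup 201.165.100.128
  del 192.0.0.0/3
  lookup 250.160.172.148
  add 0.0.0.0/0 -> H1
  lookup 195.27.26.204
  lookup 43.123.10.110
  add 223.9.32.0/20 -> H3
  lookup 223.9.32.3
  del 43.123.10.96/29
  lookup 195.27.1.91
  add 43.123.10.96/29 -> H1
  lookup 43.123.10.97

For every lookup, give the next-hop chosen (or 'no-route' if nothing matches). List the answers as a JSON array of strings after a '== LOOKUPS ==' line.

Apply in order:
  + 128.0.0.0/1 (H0) depth=1
  del 128.0.0.0/1 (clear depth 1)
  + 0.0.0.0/0 (H1) depth=0
  + 43.123.10.96/27 (H2) depth=27
  + 195.27.245.144/32 (H1) depth=32
  + 192.0.0.0/3 (H1) depth=3
  + 195.27.0.0/16 (H0) depth=16
  ? 195.27.27.228  path d0:H1→d1:-→d2:-→d3:H1→d4:-→d5:-→d6:-→d7:-→d8:-→d9:-→d10:-→d11:-→d12:-→d13:-→d14:-→d15:-→d16:H0  best=H0
  + 43.123.10.96/29 (H0) depth=29
  ? 173.127.54.132  path d0:H1→d1:-  best=H1
  ? 43.123.10.97  path d0:H1→d1:-→d2:-→d3:-→d4:-→d5:-→d6:-→d7:-→d8:-→d9:-→d10:-→d11:-→d12:-→d13:-→d14:-→d15:-→d16:-→d17:-→d18:-→d19:-→d20:-→d21:-→d22:-→d23:-→d24:-→d25:-→d26:-→d27:H2→d28:-→d29:H0  best=H0
  ? 195.27.0.11  path d0:H1→d1:-→d2:-→d3:H1→d4:-→d5:-→d6:-→d7:-→d8:-→d9:-→d10:-→d11:-→d12:-→d13:-→d14:-→d15:-→d16:H0  best=H0
  ? 43.123.10.103  path d0:H1→d1:-→d2:-→d3:-→d4:-→d5:-→d6:-→d7:-→d8:-→d9:-→d10:-→d11:-→d12:-→d13:-→d14:-→d15:-→d16:-→d17:-→d18:-→d19:-→d20:-→d21:-→d22:-→d23:-→d24:-→d25:-→d26:-→d27:H2→d28:-→d29:H0  best=H0
  + 223.9.42.248/29 (H2) depth=29
  + 195.27.0.0/16 (H1) depth=16
  ? 192.3.10.241  path d0:H1→d1:-→d2:-→d3:H1→d4:-→d5:-→d6:-  best=H1
  ? 214.123.178.71  path d0:H1→d1:-→d2:-→d3:H1→d4:-  best=H1
  del 0.0.0.0/0 (clear depth 0)
  ? 201.165.100.128  path d0:-→d1:-→d2:-→d3:H1→d4:-  best=H1
  del 192.0.0.0/3 (clear depth 3)
  ? 250.160.172.148  path d0:-→d1:-→d2:-  best=no-route
  + 0.0.0.0/0 (H1) depth=0
  ? 195.27.26.204  path d0:H1→d1:-→d2:-→d3:-→d4:-→d5:-→d6:-→d7:-→d8:-→d9:-→d10:-→d11:-→d12:-→d13:-→d14:-→d15:-→d16:H1  best=H1
  ? 43.123.10.110  path d0:H1→d1:-→d2:-→d3:-→d4:-→d5:-→d6:-→d7:-→d8:-→d9:-→d10:-→d11:-→d12:-→d13:-→d14:-→d15:-→d16:-→d17:-→d18:-→d19:-→d20:-→d21:-→d22:-→d23:-→d24:-→d25:-→d26:-→d27:H2→d28:-  best=H2
  + 223.9.32.0/20 (H3) depth=20
  ? 223.9.32.3  path d0:H1→d1:-→d2:-→d3:-→d4:-→d5:-→d6:-→d7:-→d8:-→d9:-→d10:-→d11:-→d12:-→d13:-→d14:-→d15:-→d16:-→d17:-→d18:-→d19:-→d20:H3  best=H3
  del 43.123.10.96/29 (clear depth 29)
  ? 195.27.1.91  path d0:H1→d1:-→d2:-→d3:-→d4:-→d5:-→d6:-→d7:-→d8:-→d9:-→d10:-→d11:-→d12:-→d13:-→d14:-→d15:-→d16:H1  best=H1
  + 43.123.10.96/29 (H1) depth=29
  ? 43.123.10.97  path d0:H1→d1:-→d2:-→d3:-→d4:-→d5:-→d6:-→d7:-→d8:-→d9:-→d10:-→d11:-→d12:-→d13:-→d14:-→d15:-→d16:-→d17:-→d18:-→d19:-→d20:-→d21:-→d22:-→d23:-→d24:-→d25:-→d26:-→d27:H2→d28:-→d29:H1  best=H1

== LOOKUPS ==
["H0","H1","H0","H0","H0","H1","H1","H1","no-route","H1","H2","H3","H1","H1"]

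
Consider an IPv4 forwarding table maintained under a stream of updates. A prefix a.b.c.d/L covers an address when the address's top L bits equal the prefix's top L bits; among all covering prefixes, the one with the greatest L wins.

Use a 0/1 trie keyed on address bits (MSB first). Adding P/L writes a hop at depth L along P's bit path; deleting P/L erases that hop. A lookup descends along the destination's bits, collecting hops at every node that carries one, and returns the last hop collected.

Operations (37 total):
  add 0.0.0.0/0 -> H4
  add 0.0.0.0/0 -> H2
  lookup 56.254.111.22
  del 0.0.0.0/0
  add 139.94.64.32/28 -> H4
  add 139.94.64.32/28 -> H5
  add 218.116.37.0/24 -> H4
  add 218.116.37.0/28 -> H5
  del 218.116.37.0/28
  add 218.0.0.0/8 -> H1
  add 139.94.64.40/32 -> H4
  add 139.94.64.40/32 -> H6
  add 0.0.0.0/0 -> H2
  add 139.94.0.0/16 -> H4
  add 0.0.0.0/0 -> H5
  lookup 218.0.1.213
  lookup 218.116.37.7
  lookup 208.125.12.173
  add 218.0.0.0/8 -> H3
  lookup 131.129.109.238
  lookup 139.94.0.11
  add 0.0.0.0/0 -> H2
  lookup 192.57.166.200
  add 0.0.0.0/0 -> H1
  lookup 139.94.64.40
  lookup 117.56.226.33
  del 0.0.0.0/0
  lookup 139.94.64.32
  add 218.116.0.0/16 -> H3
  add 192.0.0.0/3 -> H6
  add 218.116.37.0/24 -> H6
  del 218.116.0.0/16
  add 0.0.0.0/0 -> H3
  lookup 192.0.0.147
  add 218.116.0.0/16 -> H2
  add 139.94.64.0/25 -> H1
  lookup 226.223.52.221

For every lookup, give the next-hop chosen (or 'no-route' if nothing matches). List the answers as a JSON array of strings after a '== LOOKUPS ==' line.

Apply in order:
  + 0.0.0.0/0 (H4) depth=0
  + 0.0.0.0/0 (H2) depth=0
  ? 56.254.111.22  path d0:H2  best=H2
  - 0.0.0.0/0 clear@0
  + 139.94.64.32/28 (H4) depth=28
  + 139.94.64.32/28 (H5) depth=28
  + 218.116.37.0/24 (H4) depth=24
  + 218.116.37.0/28 (H5) depth=28
  - 218.116.37.0/28 clear@28
  + 218.0.0.0/8 (H1) depth=8
  + 139.94.64.40/32 (H4) depth=32
  + 139.94.64.40/32 (H6) depth=32
  + 0.0.0.0/0 (H2) depth=0
  + 139.94.0.0/16 (H4) depth=16
  + 0.0.0.0/0 (H5) depth=0
  ? 218.0.1.213  path d0:H5→d1:-→d2:-→d3:-→d4:-→d5:-→d6:-→d7:-→d8:H1→d9:-  best=H1
  ? 218.116.37.7  path d0:H5→d1:-→d2:-→d3:-→d4:-→d5:-→d6:-→d7:-→d8:H1→d9:-→d10:-→d11:-→d12:-→d13:-→d14:-→d15:-→d16:-→d17:-→d18:-→d19:-→d20:-→d21:-→d22:-→d23:-→d24:H4→d25:-→d26:-→d27:-→d28:-  best=H4
  ? 208.125.12.173  path d0:H5→d1:-→d2:-→d3:-→d4:-  best=H5
  + 218.0.0.0/8 (H3) depth=8
  ? 131.129.109.238  path d0:H5→d1:-→d2:-→d3:-→d4:-  best=H5
  ? 139.94.0.11  path d0:H5→d1:-→d2:-→d3:-→d4:-→d5:-→d6:-→d7:-→d8:-→d9:-→d10:-→d11:-→d12:-→d13:-→d14:-→d15:-→d16:H4→d17:-  best=H4
  + 0.0.0.0/0 (H2) depth=0
  ? 192.57.166.200  path d0:H2→d1:-→d2:-→d3:-  best=H2
  + 0.0.0.0/0 (H1) depth=0
  ? 139.94.64.40  path d0:H1→d1:-→d2:-→d3:-→d4:-→d5:-→d6:-→d7:-→d8:-→d9:-→d10:-→d11:-→d12:-→d13:-→d14:-→d15:-→d16:H4→d17:-→d18:-→d19:-→d20:-→d21:-→d22:-→d23:-→d24:-→d25:-→d26:-→d27:-→d28:H5→d29:-→d30:-→d31:-→d32:H6  best=H6
  ? 117.56.226.33  path d0:H1  best=H1
  - 0.0.0.0/0 clear@0
  ? 139.94.64.32  path d0:-→d1:-→d2:-→d3:-→d4:-→d5:-→d6:-→d7:-→d8:-→d9:-→d10:-→d11:-→d12:-→d13:-→d14:-→d15:-→d16:H4→d17:-→d18:-→d19:-→d20:-→d21:-→d22:-→d23:-→d24:-→d25:-→d26:-→d27:-→d28:H5  best=H5
  + 218.116.0.0/16 (H3) depth=16
  + 192.0.0.0/3 (H6) depth=3
  + 218.116.37.0/24 (H6) depth=24
  - 218.116.0.0/16 clear@16
  + 0.0.0.0/0 (H3) depth=0
  ? 192.0.0.147  path d0:H3→d1:-→d2:-→d3:H6  best=H6
  + 218.116.0.0/16 (H2) depth=16
  + 139.94.64.0/25 (H1) depth=25
  ? 226.223.52.221  path d0:H3→d1:-→d2:-  best=H3

== LOOKUPS ==
["H2","H1","H4","H5","H5","H4","H2","H6","H1","H5","H6","H3"]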